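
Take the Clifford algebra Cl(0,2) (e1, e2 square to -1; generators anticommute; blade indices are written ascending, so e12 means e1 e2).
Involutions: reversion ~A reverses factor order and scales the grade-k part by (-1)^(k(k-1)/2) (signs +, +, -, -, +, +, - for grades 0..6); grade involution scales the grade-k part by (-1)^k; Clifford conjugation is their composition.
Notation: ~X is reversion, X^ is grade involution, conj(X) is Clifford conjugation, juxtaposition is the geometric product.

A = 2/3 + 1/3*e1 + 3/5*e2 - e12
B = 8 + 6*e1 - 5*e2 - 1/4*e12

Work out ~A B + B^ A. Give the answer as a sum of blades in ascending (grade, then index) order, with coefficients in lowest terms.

first term: 79/12 + 691/60*e1 + 151/20*e2 + 77/30*e12
second term: 49/12 - 371/60*e1 + 41/20*e2 - 403/30*e12
Answer: 32/3 + 16/3*e1 + 48/5*e2 - 163/15*e12


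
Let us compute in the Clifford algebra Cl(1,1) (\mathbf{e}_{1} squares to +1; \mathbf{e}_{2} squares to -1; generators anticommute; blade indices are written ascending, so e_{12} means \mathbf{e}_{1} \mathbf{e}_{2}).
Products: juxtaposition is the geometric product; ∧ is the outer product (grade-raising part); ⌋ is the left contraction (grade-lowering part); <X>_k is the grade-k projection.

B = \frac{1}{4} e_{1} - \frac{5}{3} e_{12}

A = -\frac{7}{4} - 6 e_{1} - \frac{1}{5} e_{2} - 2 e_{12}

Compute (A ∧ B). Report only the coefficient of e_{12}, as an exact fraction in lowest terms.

step 1: -\frac{7}{16} e_{1} + \frac{89}{30} e_{12}
Answer: \frac{89}{30}


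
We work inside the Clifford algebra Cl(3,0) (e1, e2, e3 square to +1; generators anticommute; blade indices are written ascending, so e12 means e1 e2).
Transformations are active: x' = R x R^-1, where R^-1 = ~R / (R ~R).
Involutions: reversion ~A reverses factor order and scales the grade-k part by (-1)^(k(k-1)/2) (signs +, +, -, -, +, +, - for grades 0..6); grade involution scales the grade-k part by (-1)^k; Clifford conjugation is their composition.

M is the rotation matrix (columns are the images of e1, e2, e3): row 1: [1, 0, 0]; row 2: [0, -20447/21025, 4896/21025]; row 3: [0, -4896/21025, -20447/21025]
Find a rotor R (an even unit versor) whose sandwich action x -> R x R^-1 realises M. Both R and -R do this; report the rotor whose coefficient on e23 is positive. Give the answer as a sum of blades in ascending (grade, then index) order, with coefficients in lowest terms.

Method: write R = a + b12*e12 + b13*e13 + b23*e23 with a^2 + b12^2 + b13^2 + b23^2 = 1 (so R^-1 = ~R). Expanding the columns R e_j ~R gives tr M = 4a^2 - 1 and, from the antisymmetric part, M21 - M12 = -4a*b12, M13 - M31 = 4a*b13, M32 - M23 = -4a*b23.
Here tr M = -19869/21025, so a^2 = (1 + tr M)/4 = 289/21025 and a = ±17/145. Taking a = 17/145: M21 - M12 = 0, M13 - M31 = 0, M32 - M23 = -9792/21025, giving b12 = 0, b13 = 0, b23 = 144/145, i.e. R = 17/145 + 144/145*e23.
Its e23 coefficient is already positive.
Answer: 17/145 + 144/145*e23. Uniqueness: Spin(3) -> SO(3) maps R and -R to the same rotation of trace -19869/21025; fixing the sign of the e23 coefficient removes the ambiguity.


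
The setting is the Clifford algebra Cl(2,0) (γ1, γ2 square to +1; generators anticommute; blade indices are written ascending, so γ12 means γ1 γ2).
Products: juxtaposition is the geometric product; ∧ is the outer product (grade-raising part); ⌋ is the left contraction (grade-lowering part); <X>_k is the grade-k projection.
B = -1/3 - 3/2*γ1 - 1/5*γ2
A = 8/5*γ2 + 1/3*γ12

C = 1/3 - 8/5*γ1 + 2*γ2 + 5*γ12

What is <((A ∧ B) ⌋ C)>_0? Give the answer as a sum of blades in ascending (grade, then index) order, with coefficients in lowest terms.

step 1: -8/15*γ2 + 103/45*γ12
step 2: -563/45 + 8/3*γ1
step 3: -563/45
Answer: -563/45


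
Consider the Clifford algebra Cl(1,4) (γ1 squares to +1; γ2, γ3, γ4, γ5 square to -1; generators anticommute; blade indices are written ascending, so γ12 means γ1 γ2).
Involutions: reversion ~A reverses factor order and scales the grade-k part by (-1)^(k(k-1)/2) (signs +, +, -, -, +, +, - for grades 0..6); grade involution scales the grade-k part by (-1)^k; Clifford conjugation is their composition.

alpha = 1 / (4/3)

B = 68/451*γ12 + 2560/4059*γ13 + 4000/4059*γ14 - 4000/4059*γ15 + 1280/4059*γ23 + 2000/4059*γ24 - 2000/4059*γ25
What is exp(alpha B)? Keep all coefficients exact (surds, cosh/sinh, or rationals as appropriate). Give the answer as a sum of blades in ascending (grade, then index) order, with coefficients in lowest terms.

B^2 term by term: the squares give (68/451)^2*(γ12)^2 + (2560/4059)^2*(γ13)^2 + (4000/4059)^2*(γ14)^2 + (-4000/4059)^2*(γ15)^2 + (1280/4059)^2*(γ23)^2 + (2000/4059)^2*(γ24)^2 + (-2000/4059)^2*(γ25)^2 = 4624/203401*(+1) + 6553600/16475481*(+1) + 16000000/16475481*(+1) + 16000000/16475481*(+1) + 1638400/16475481*(-1) + 4000000/16475481*(-1) + 4000000/16475481*(-1) = 16/9 (each basis 2-blade squares to minus the product of its generators' squares); cross terms between blades sharing an index anticommute and cancel; the commuting (index-disjoint) pairs give grade-4 terms 2*c*c'*(blade product), which cancel blade by blade — γ1234: -10240000/16475481 + 10240000/16475481 = 0; γ1235: 10240000/16475481 - 10240000/16475481 = 0; γ1245: 16000000/16475481 - 16000000/16475481 = 0 — confirming B is simple. So B^2 = 16/9.
B^2 = 16/9 — a positive square means the series sums to a boost: l = 4/3, alpha*l = 1, so exp(alpha B) = cosh(1) + (sinh(1)/(4/3))*B = cosh(1) + (3*sinh(1)/4)*B.
Answer: cosh(1) + 51*sinh(1)/451*γ12 + 640*sinh(1)/1353*γ13 + 1000*sinh(1)/1353*γ14 - 1000*sinh(1)/1353*γ15 + 320*sinh(1)/1353*γ23 + 500*sinh(1)/1353*γ24 - 500*sinh(1)/1353*γ25


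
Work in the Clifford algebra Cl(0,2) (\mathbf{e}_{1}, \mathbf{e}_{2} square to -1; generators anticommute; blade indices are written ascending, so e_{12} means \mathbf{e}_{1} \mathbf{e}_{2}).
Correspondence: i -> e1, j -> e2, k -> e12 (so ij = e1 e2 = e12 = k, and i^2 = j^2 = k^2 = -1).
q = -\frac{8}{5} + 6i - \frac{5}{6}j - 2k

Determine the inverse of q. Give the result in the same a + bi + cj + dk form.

In blades: q = -\frac{8}{5} + 6 e_{1} - \frac{5}{6} e_{2} - 2 e_{12}.
With qbar = -\frac{8}{5} - 6 e_{1} + \frac{5}{6} e_{2} + 2 e_{12} (scalar fixed, mapped units negated), q qbar = \frac{38929}{900} (the sum of squared coefficients), so q^-1 = qbar / (\frac{38929}{900}) = -\frac{1440}{38929} - \frac{5400}{38929} e_{1} + \frac{750}{38929} e_{2} + \frac{1800}{38929} e_{12}; translating back:
Answer: -\frac{1440}{38929} - \frac{5400}{38929}i + \frac{750}{38929}j + \frac{1800}{38929}k


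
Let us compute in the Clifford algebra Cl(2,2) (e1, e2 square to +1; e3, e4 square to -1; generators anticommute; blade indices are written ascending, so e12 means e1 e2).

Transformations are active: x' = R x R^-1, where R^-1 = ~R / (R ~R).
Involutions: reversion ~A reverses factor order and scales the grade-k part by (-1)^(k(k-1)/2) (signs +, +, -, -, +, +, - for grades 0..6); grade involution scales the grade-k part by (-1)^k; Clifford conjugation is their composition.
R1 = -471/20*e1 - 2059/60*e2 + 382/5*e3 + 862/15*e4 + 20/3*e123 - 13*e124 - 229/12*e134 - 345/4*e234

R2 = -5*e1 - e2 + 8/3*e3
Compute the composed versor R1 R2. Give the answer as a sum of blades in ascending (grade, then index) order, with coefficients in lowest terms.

Distribute over the terms of R2 (each basis-blade product reordered to ascending indices, repeated generators contracted through their squares):
R1 (-5*e1) = 471/4 - 2059/12*e12 + 382*e13 + 862/3*e14 - 100/3*e23 + 65*e24 + 1145/12*e34 - 1725/4*e1234
R1 (-e2) = 2059/60 + 471/20*e12 + 20/3*e13 - 13*e14 + 382/5*e23 + 862/15*e24 + 345/4*e34 + 229/12*e1234
R1 (8/3*e3) = -3056/15 - 160/9*e12 - 314/5*e13 - 458/9*e14 - 4118/45*e23 - 230*e24 - 6896/45*e34 + 104/3*e1234
Summing the partial products and collecting blades:
Answer: -155/3 - 14923/90*e12 + 4888/15*e13 + 2011/9*e14 - 436/9*e23 - 1613/15*e24 + 1279/45*e34 - 755/2*e1234


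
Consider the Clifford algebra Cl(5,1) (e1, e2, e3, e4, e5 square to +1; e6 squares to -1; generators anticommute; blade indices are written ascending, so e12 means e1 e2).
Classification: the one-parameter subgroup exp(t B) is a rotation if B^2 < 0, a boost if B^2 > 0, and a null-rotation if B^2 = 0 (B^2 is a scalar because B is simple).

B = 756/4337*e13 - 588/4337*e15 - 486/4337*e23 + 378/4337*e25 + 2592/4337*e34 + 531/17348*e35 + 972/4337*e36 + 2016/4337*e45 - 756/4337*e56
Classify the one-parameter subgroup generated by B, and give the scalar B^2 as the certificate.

B^2 term by term: the squares give (756/4337)^2*(e13)^2 + (-588/4337)^2*(e15)^2 + (-486/4337)^2*(e23)^2 + (378/4337)^2*(e25)^2 + (2592/4337)^2*(e34)^2 + (531/17348)^2*(e35)^2 + (972/4337)^2*(e36)^2 + (2016/4337)^2*(e45)^2 + (-756/4337)^2*(e56)^2 = 571536/18809569*(-1) + 345744/18809569*(-1) + 236196/18809569*(-1) + 142884/18809569*(-1) + 6718464/18809569*(-1) + 281961/300953104*(-1) + 944784/18809569*(+1) + 4064256/18809569*(-1) + 571536/18809569*(+1) = -9/16 (each basis 2-blade squares to minus the product of its generators' squares); cross terms between blades sharing an index anticommute and cancel; the commuting (index-disjoint) pairs give grade-4 terms 2*c*c'*(blade product), which cancel blade by blade — e1235: -571536/18809569 + 571536/18809569 = 0; e1345: 3048192/18809569 - 3048192/18809569 = 0; e1356: -1143072/18809569 + 1143072/18809569 = 0; e2345: -1959552/18809569 + 1959552/18809569 = 0; e2356: 734832/18809569 - 734832/18809569 = 0; e3456: -3919104/18809569 + 3919104/18809569 = 0 — confirming B is simple. So B^2 = -9/16.
Answer: rotation, certificate B^2 = -9/16. Key observation: B^2 = -9/16 is a conjugation invariant, so its sign decides the class regardless of the surface form of B.


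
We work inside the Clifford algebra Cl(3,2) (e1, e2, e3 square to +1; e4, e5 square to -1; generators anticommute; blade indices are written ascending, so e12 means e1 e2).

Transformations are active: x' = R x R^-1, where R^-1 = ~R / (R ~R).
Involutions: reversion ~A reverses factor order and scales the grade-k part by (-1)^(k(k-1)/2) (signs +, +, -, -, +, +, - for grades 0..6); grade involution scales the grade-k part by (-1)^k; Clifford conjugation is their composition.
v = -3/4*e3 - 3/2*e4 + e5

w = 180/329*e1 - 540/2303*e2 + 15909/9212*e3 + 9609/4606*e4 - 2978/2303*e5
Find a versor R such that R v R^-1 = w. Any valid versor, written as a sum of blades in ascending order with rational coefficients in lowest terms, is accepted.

Construction: equal norms (both -43/16) license R = v + w = 180/329*e1 - 540/2303*e2 + 2250/2303*e3 + 1350/2303*e4 - 675/2303*e5 — nothing changes along that direction, while (v - w)/2 changes sign, so v maps onto w.
Answer: 180/329*e1 - 540/2303*e2 + 2250/2303*e3 + 1350/2303*e4 - 675/2303*e5


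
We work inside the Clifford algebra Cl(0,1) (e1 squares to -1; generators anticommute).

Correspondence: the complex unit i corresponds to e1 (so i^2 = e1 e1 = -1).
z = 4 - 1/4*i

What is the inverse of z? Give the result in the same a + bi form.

In blades: z = 4 - 1/4*e1.
With qbar = 4 + 1/4*e1 (scalar fixed, mapped units negated), z qbar = 257/16 (the sum of squared coefficients), so z^-1 = qbar / (257/16) = 64/257 + 4/257*e1; translating back:
Answer: 64/257 + 4/257*i


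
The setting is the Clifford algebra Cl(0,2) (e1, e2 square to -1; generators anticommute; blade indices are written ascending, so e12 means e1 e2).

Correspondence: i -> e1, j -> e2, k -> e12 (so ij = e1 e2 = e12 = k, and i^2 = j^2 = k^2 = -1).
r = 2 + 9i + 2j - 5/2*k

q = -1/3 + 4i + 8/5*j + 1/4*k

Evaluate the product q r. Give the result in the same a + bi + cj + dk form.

In blades: q = -1/3 + 4*e1 + 8/5*e2 + 1/4*e12, r = 2 + 9*e1 + 2*e2 - 5/2*e12.
Distribute q over r term by term (generator squares from the signature, products reordered to ascending indices): (-1/3)*r = -2/3 - 3*e1 - 2/3*e2 + 5/6*e12; (4*e1)*r = -36 + 8*e1 + 10*e2 + 8*e12; (8/5*e2)*r = -16/5 - 4*e1 + 16/5*e2 - 72/5*e12; (1/4*e12)*r = 5/8 - 1/2*e1 + 9/4*e2 + 1/2*e12.
Sum: -4709/120 + 1/2*e1 + 887/60*e2 - 76/15*e12; translating back through the correspondence:
Answer: -4709/120 + 1/2*i + 887/60*j - 76/15*k


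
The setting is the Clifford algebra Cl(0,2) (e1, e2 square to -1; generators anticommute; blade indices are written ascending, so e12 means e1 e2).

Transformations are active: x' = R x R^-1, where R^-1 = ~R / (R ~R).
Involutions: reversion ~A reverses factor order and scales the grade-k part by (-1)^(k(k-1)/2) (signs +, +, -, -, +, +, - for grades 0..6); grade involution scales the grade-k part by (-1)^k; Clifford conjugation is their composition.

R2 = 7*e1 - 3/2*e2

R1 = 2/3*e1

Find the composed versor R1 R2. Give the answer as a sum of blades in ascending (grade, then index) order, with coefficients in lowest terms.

Distribute over the terms of R1 (each basis-blade product reordered to ascending indices, repeated generators contracted through their squares):
(2/3*e1) R2 = -14/3 - e12
Answer: -14/3 - e12


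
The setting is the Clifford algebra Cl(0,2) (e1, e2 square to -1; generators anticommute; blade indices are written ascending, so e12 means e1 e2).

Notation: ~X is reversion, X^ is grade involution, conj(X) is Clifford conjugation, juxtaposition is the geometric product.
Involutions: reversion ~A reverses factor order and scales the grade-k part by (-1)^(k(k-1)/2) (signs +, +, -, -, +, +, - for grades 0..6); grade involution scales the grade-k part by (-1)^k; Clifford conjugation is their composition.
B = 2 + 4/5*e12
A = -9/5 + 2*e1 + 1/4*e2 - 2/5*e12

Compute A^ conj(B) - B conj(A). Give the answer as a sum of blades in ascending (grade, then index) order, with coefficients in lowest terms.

first term: -98/25 - 19/5*e1 - 21/10*e2 + 16/25*e12
second term: -98/25 - 19/5*e1 - 21/10*e2 - 16/25*e12
Answer: 32/25*e12


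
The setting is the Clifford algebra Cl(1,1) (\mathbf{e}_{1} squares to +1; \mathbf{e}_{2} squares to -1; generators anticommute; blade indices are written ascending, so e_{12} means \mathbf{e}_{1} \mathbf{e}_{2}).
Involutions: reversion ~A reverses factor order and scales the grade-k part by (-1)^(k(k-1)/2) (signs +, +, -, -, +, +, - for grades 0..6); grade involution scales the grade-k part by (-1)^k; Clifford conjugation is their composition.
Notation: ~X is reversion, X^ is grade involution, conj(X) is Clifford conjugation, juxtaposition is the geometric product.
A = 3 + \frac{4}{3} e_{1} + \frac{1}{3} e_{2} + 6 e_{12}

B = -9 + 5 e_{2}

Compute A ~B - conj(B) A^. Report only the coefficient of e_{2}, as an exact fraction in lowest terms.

first term: -\frac{86}{3} - 42 e_{1} + 12 e_{2} - \frac{142}{3} e_{12}
second term: -\frac{86}{3} - 18 e_{1} - 12 e_{2} - \frac{182}{3} e_{12}
Answer: 24


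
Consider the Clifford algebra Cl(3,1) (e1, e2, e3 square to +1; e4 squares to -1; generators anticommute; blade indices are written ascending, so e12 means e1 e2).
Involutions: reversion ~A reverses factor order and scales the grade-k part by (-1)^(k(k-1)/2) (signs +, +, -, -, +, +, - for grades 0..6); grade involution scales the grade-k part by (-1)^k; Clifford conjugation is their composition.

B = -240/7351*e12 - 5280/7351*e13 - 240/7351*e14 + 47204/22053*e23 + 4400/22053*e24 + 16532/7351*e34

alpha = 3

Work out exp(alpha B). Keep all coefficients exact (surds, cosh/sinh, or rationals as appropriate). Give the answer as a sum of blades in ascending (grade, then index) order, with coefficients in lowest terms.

B^2 term by term: the squares give (-240/7351)^2*(e12)^2 + (-5280/7351)^2*(e13)^2 + (-240/7351)^2*(e14)^2 + (47204/22053)^2*(e23)^2 + (4400/22053)^2*(e24)^2 + (16532/7351)^2*(e34)^2 = 57600/54037201*(-1) + 27878400/54037201*(-1) + 57600/54037201*(+1) + 2228217616/486334809*(-1) + 19360000/486334809*(+1) + 273307024/54037201*(+1) = 0 (each basis 2-blade squares to minus the product of its generators' squares); cross terms between blades sharing an index anticommute and cancel; the commuting (index-disjoint) pairs give grade-4 terms 2*c*c'*(blade product), which cancel blade by blade — e1234: -7935360/54037201 + 15488000/54037201 - 7552640/54037201 = 0 — confirming B is simple. So B^2 = 0.
B^2 = 0, so the series truncates immediately: exp(alpha B) = 1 + alpha B (parabolic case).
Answer: 1 - 720/7351*e12 - 15840/7351*e13 - 720/7351*e14 + 47204/7351*e23 + 4400/7351*e24 + 49596/7351*e34


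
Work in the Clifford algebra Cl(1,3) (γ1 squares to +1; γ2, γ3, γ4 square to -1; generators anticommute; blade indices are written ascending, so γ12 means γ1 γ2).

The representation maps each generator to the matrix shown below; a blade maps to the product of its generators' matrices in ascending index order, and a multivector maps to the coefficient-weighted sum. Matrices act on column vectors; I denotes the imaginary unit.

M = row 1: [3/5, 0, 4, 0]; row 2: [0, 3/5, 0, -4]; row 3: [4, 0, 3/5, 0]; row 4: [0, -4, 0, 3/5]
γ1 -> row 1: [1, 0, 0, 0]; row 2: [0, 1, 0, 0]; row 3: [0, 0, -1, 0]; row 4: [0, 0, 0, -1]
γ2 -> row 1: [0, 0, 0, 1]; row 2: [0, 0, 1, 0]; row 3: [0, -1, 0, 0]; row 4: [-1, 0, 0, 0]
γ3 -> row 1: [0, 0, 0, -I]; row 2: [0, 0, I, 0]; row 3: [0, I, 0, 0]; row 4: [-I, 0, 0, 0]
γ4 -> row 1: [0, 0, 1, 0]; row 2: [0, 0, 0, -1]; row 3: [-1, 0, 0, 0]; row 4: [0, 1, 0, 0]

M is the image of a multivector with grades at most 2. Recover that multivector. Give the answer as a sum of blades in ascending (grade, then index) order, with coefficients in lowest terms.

Method: the blade images are trace-orthogonal — tr(rho(e_A) rho(e_B)^-1) = 4 if A = B and 0 otherwise — and rho(e_A)^-1 = (e_A)^2 * rho(e_A) with (e_A)^2 = +1 or -1, so the coefficient of e_A in the preimage is (e_A)^2 * tr(M rho(e_A))/4.
Nonzero projections over blades of grade <= 2: 1: (1)^2 = +1, tr(M 1) = 12/5, coefficient 3/5; γ14: (γ14)^2 = +1, tr(M rho(γ14)) = 16, coefficient 4. Every other blade of grade <= 2 projects to 0.
Answer: 3/5 + 4*γ14


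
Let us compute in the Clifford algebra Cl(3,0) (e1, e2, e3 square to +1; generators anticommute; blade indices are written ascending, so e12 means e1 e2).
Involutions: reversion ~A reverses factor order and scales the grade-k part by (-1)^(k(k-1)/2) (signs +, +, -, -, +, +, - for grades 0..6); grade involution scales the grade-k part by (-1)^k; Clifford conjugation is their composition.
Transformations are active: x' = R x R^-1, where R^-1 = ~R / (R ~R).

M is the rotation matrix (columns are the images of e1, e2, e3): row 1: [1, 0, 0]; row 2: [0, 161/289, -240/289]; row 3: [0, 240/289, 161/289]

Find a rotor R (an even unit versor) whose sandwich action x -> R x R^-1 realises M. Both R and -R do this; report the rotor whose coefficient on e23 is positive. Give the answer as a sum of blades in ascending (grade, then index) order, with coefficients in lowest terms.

Method: write R = a + b12*e12 + b13*e13 + b23*e23 with a^2 + b12^2 + b13^2 + b23^2 = 1 (so R^-1 = ~R). Expanding the columns R e_j ~R gives tr M = 4a^2 - 1 and, from the antisymmetric part, M21 - M12 = -4a*b12, M13 - M31 = 4a*b13, M32 - M23 = -4a*b23.
Here tr M = 611/289, so a^2 = (1 + tr M)/4 = 225/289 and a = ±15/17. Taking a = 15/17: M21 - M12 = 0, M13 - M31 = 0, M32 - M23 = 480/289, giving b12 = 0, b13 = 0, b23 = -8/17, i.e. R = 15/17 - 8/17*e23.
Its e23 coefficient is negative, so report the other preimage -R.
Answer: -15/17 + 8/17*e23. Why the constraint matters: R and -R act identically through the sandwich — M has trace 611/289 either way — so only the sign condition on e23 picks one of the two preimages.


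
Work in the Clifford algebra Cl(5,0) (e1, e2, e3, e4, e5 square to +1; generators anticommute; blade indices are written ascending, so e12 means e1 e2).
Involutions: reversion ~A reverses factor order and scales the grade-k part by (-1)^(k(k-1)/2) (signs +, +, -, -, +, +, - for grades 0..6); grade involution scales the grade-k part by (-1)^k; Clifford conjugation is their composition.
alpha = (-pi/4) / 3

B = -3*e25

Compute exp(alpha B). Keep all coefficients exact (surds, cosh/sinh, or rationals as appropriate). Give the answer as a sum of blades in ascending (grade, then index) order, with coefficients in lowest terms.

B^2 = (-3)^2*(e25)^2 = 9*(-1) = -9 (a basis 2-blade squares to minus the product of its generators' squares).
B^2 = -9 — the negative square puts this in the circular regime; l = 3, alpha*l = -pi/4, so exp(alpha B) = cos(-pi/4) + (sin(-pi/4)/3)*B = sqrt(2)/2 + (-sqrt(2)/6)*B.
Answer: sqrt(2)/2 + sqrt(2)/2*e25


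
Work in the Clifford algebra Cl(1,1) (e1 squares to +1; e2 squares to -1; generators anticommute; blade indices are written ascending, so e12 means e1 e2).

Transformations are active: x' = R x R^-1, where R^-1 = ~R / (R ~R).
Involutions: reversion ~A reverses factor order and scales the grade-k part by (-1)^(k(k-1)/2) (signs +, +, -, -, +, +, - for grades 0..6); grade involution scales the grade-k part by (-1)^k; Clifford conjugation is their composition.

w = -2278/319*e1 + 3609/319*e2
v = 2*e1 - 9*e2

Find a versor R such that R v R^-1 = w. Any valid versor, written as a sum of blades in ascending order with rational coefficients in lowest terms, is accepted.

Sketch: the shared square -77 makes R = v + w = -1640/319*e1 + 738/319*e2 the natural versor; its sandwich fixes that direction, negates (v - w)/2, and sends v to w.
Answer: -1640/319*e1 + 738/319*e2


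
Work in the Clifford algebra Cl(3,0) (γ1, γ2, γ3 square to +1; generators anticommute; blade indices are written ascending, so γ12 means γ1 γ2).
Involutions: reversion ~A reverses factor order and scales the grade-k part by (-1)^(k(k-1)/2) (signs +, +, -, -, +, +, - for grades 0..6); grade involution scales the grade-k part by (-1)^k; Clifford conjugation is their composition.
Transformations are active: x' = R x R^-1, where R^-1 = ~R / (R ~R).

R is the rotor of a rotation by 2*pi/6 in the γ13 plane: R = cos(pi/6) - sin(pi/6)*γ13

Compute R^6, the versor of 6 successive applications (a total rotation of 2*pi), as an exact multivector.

Rotor phase runs at HALF the rotation angle; powers of one rotor simply add phase, so after 6 steps in γ13 the phase is 6*pi/6 = pi and R^6 = cos(pi) - sin(pi)*γ13.
cos(pi) = -1 and sin(pi) = 0, so R^6 = -1. The total rotation 2*pi is 1 full turn, so every vector returns to itself, yet the rotor is -1, on the OTHER sheet of the double cover (an odd number of 2*pi turns).
Answer: -1


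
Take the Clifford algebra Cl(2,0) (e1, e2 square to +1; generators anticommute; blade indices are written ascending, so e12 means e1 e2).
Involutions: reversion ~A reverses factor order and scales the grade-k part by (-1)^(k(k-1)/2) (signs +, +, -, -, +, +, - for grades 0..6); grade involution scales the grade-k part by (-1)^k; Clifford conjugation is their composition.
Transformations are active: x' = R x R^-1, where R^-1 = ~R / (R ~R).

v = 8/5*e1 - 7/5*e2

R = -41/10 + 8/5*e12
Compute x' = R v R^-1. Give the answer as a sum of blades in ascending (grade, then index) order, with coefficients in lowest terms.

~R = -41/10 - 8/5*e12, and R ~R = 1937/100, so R^-1 = ~R / (1937/100).
R v = -44/5*e1 + 159/50*e2
Answer: 20584/9685*e1 + 521/9685*e2


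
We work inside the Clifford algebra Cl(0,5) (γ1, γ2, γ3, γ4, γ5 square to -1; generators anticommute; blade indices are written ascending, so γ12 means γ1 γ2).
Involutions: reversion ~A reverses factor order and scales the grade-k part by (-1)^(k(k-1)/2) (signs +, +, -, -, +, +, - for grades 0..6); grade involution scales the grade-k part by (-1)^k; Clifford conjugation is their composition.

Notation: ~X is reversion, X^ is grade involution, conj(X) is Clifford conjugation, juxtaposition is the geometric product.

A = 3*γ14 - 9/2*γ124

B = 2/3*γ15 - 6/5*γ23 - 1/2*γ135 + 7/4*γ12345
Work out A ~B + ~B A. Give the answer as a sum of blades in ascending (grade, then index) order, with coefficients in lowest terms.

first term: 63/8*γ35 - 2*γ45 + 27/5*γ134 - 21/4*γ235 - 3*γ245 - 3/2*γ345 + 18/5*γ1234 - 9/4*γ2345
second term: 63/8*γ35 + 2*γ45 - 27/5*γ134 - 21/4*γ235 + 3*γ245 + 3/2*γ345 + 18/5*γ1234 - 9/4*γ2345
Answer: 63/4*γ35 - 21/2*γ235 + 36/5*γ1234 - 9/2*γ2345


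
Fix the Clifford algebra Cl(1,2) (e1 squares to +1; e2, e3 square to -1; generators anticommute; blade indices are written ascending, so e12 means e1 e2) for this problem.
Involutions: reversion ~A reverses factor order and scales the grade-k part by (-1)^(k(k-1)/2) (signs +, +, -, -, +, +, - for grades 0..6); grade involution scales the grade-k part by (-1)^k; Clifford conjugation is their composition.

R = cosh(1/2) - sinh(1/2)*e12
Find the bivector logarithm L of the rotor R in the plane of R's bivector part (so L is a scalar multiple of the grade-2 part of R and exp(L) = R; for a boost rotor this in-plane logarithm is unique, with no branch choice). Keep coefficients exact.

The scalar part of R is cosh(1/2), giving the rapidity magnitude (cosh is even); the bivector part supplies orientation, its quotient by sinh of the rapidity is the plane, and L = rapidity * plane — unique in that plane, since flipping both signs leaves L unchanged.
Concretely: cosh(rapidity) = cosh(1/2) gives rapidity = ±1/2, and since rapidity/sinh(rapidity) is even the sign is immaterial: L = (rapidity/sinh(rapidity)) * <R>_2 = (1/(2*sinh(1/2))) * <R>_2.
Answer: -1/2*e12


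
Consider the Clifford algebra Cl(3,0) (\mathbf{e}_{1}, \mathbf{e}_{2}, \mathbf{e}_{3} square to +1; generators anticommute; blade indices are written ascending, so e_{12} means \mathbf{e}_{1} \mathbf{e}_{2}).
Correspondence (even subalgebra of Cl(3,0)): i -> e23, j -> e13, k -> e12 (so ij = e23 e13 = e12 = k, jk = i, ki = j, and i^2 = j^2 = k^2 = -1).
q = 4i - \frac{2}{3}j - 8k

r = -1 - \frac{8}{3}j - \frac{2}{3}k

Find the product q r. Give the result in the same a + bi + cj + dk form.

In blades: q = -8 e_{12} - \frac{2}{3} e_{13} + 4 e_{23}, r = -1 - \frac{2}{3} e_{12} - \frac{8}{3} e_{13}.
Distribute q over r term by term (generator squares from the signature, products reordered to ascending indices): (-8 e_{12})*r = -\frac{16}{3} + 8 e_{12} - \frac{64}{3} e_{23}; (-\frac{2}{3} e_{13})*r = -\frac{16}{9} + \frac{2}{3} e_{13} + \frac{4}{9} e_{23}; (4 e_{23})*r = -\frac{32}{3} e_{12} + \frac{8}{3} e_{13} - 4 e_{23}.
Sum: -\frac{64}{9} - \frac{8}{3} e_{12} + \frac{10}{3} e_{13} - \frac{224}{9} e_{23}; translating back through the correspondence:
Answer: -\frac{64}{9} - \frac{224}{9}i + \frac{10}{3}j - \frac{8}{3}k


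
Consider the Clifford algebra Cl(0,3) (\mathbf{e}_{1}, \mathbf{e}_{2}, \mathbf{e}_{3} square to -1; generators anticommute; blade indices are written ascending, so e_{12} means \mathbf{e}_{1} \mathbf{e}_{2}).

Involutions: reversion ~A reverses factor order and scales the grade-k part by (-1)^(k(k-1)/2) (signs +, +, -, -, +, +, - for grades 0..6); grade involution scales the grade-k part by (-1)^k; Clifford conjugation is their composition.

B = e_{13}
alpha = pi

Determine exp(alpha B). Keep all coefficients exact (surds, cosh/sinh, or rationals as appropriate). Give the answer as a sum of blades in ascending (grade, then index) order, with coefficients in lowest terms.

B^2 = (1)^2*(e_{13})^2 = 1*(-1) = -1 (a basis 2-blade squares to minus the product of its generators' squares).
B^2 = -1 — B^2 < 0, so the exponential closes trigonometrically: l = 1, alpha*l = \pi, so exp(alpha B) = cos(\pi) + (sin(\pi)/1)*B = -1 + (0)*B.
Answer: -1


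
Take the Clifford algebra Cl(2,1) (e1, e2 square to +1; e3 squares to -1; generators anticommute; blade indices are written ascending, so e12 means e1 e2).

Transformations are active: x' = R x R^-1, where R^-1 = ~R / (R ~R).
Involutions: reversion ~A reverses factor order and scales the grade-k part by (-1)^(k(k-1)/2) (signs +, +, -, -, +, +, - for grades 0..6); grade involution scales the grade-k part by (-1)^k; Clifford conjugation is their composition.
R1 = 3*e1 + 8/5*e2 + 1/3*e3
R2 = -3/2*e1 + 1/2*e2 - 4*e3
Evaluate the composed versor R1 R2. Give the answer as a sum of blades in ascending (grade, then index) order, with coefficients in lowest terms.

Distribute over the terms of R1 (each basis-blade product reordered to ascending indices, repeated generators contracted through their squares):
(3*e1) R2 = -9/2 + 3/2*e12 - 12*e13
(8/5*e2) R2 = 4/5 + 12/5*e12 - 32/5*e23
(1/3*e3) R2 = 4/3 + 1/2*e13 - 1/6*e23
Summing the partial products and collecting blades:
Answer: -71/30 + 39/10*e12 - 23/2*e13 - 197/30*e23


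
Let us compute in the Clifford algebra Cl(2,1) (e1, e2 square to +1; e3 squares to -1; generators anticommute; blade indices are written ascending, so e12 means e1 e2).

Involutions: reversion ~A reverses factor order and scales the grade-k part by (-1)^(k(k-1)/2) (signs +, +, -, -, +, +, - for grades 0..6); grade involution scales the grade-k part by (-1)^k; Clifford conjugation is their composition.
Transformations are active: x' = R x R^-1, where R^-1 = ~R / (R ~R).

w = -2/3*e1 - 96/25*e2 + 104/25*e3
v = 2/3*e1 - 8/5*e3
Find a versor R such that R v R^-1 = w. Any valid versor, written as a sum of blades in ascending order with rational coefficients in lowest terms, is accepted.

Take R = v + w = -96/25*e2 + 64/25*e3. Because q(v) = q(w) = -476/225, conjugation by R sends v exactly to w.
Answer: -96/25*e2 + 64/25*e3


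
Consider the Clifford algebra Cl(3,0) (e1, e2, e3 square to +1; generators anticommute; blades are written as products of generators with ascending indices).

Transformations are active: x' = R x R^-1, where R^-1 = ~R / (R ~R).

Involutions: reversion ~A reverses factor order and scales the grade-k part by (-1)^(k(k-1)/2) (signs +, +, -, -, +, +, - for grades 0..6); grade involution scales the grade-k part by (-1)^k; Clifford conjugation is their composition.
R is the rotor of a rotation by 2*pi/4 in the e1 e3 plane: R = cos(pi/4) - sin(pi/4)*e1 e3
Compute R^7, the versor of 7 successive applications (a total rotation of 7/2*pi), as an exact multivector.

Half-angle bookkeeping: 7 applications in e1 e3 add up to rotor phase 7*pi/4 = 7*pi/4, so R^7 = cos(7*pi/4) - sin(7*pi/4)*e1 e3.
cos(7*pi/4) = sqrt(2)/2 and sin(7*pi/4) = -sqrt(2)/2, so R^7 = sqrt(2)/2 + sqrt(2)/2*e1 e3. The net rotation is 3/2*pi (after discarding 1 full turn, each of which contributes a factor -1 to the rotor); the rotor keeps the half-angle phase exactly.
Answer: sqrt(2)/2 + sqrt(2)/2*e1 e3


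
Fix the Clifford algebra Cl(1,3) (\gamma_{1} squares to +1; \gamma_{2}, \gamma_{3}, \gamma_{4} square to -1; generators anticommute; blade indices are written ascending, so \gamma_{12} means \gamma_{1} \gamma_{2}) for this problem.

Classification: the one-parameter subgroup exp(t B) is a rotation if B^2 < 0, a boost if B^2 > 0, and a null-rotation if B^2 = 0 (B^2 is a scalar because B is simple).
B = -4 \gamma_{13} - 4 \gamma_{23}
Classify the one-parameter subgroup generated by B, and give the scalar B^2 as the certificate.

B^2 term by term: the squares give (-4)^2*(\gamma_{13})^2 + (-4)^2*(\gamma_{23})^2 = 16*(+1) + 16*(-1) = 0 (each basis 2-blade squares to minus the product of its generators' squares); cross terms between blades sharing an index anticommute and cancel. So B^2 = 0.
Answer: null-rotation, certificate B^2 = 0. The class reads off the invariant scalar 0 directly.


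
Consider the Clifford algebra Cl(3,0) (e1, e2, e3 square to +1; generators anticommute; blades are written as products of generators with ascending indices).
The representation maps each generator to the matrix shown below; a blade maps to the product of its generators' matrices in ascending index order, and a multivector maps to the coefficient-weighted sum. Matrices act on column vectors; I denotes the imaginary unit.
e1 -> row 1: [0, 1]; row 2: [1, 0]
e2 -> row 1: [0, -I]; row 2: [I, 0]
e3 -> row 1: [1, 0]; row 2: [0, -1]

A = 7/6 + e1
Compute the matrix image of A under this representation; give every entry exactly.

M = (7/6)*1 + (1)*rho(e1), summed entrywise (1 is the identity matrix):
Answer: row 1: [7/6, 1]; row 2: [1, 7/6]


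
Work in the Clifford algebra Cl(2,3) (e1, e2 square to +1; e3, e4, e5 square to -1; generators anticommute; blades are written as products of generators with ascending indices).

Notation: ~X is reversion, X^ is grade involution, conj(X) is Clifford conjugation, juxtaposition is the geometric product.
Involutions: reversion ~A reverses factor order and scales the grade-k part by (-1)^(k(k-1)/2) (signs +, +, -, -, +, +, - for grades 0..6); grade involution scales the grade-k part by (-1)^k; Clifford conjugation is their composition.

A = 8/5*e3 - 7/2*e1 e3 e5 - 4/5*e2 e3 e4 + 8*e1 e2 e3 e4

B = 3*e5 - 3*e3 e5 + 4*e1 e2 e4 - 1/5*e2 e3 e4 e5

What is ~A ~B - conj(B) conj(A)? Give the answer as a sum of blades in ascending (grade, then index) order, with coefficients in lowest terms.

first term: -21/2*e1 - 32*e3 - 116/25*e5 - 137/10*e1 e3 + 8/5*e1 e5 + 24/5*e3 e5 - 7/10*e1 e2 e4 + 52/25*e2 e4 e5 - 32/5*e1 e2 e3 e4 + 24*e1 e2 e4 e5 + 82/5*e2 e3 e4 e5 + 24*e1 e2 e3 e4 e5
second term: 21/2*e1 - 32*e3 - 116/25*e5 - 73/10*e1 e3 - 8/5*e1 e5 - 24/5*e3 e5 + 7/10*e1 e2 e4 + 52/25*e2 e4 e5 + 32/5*e1 e2 e3 e4 - 24*e1 e2 e4 e5 + 58/5*e2 e3 e4 e5 - 24*e1 e2 e3 e4 e5
Answer: -21*e1 - 32/5*e1 e3 + 16/5*e1 e5 + 48/5*e3 e5 - 7/5*e1 e2 e4 - 64/5*e1 e2 e3 e4 + 48*e1 e2 e4 e5 + 24/5*e2 e3 e4 e5 + 48*e1 e2 e3 e4 e5


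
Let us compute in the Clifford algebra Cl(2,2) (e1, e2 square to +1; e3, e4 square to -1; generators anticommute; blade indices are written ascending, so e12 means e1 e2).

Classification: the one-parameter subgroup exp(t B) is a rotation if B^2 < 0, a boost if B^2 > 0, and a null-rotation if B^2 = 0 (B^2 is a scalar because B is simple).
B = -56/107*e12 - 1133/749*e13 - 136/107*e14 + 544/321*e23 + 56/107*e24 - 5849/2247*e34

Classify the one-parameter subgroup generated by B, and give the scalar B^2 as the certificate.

B^2 term by term: the squares give (-56/107)^2*(e12)^2 + (-1133/749)^2*(e13)^2 + (-136/107)^2*(e14)^2 + (544/321)^2*(e23)^2 + (56/107)^2*(e24)^2 + (-5849/2247)^2*(e34)^2 = 3136/11449*(-1) + 1283689/561001*(+1) + 18496/11449*(+1) + 295936/103041*(+1) + 3136/11449*(+1) + 34210801/5049009*(-1) = 0 (each basis 2-blade squares to minus the product of its generators' squares); cross terms between blades sharing an index anticommute and cancel; the commuting (index-disjoint) pairs give grade-4 terms 2*c*c'*(blade product), which cancel blade by blade — e1234: 93584/34347 + 18128/11449 - 147968/34347 = 0 — confirming B is simple. So B^2 = 0.
Answer: null-rotation, certificate B^2 = 0. The invariant at work: B^2 = 0 is unchanged by conjugation, hence its sign classifies the subgroup whatever basis B is written in.


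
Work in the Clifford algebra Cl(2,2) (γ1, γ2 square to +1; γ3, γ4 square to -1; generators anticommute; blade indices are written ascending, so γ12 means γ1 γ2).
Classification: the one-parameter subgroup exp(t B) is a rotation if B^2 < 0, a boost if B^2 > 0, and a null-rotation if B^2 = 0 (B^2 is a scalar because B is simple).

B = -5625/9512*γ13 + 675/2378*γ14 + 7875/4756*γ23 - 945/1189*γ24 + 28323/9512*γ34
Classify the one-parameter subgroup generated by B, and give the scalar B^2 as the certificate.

B^2 term by term: the squares give (-5625/9512)^2*(γ13)^2 + (675/2378)^2*(γ14)^2 + (7875/4756)^2*(γ23)^2 + (-945/1189)^2*(γ24)^2 + (28323/9512)^2*(γ34)^2 = 31640625/90478144*(+1) + 455625/5654884*(+1) + 62015625/22619536*(+1) + 893025/1413721*(+1) + 802192329/90478144*(-1) = -81/16 (each basis 2-blade squares to minus the product of its generators' squares); cross terms between blades sharing an index anticommute and cancel; the commuting (index-disjoint) pairs give grade-4 terms 2*c*c'*(blade product), which cancel blade by blade — γ1234: -5315625/5654884 + 5315625/5654884 = 0 — confirming B is simple. So B^2 = -81/16.
Answer: rotation, certificate B^2 = -81/16. One invariant decides it: the square -81/16 survives every conjugation, and its sign is exactly the classification.


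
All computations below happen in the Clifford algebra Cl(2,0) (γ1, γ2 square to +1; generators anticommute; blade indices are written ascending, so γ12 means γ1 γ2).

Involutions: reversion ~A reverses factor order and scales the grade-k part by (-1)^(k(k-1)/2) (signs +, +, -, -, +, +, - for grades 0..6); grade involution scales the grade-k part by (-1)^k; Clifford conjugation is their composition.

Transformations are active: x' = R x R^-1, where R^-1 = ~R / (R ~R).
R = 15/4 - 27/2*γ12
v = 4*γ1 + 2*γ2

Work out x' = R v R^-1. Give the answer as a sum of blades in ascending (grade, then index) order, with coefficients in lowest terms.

~R = 15/4 + 27/2*γ12, and R ~R = 3141/16, so R^-1 = ~R / (3141/16).
R v = -12*γ1 + 123/2*γ2
Answer: -1556/349*γ1 + 122/349*γ2


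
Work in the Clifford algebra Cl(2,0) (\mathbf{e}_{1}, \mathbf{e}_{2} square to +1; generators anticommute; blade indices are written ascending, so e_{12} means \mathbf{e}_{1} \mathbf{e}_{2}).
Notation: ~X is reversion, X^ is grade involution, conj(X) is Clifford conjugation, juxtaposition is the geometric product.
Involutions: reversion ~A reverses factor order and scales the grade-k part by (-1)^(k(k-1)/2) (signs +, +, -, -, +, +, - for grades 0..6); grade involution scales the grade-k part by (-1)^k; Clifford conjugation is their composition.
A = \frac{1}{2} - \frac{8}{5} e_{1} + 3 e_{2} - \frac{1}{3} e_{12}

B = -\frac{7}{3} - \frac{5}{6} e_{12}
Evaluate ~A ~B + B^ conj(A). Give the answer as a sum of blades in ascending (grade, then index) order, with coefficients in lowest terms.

first term: -\frac{13}{9} + \frac{37}{30} e_{1} - \frac{25}{3} e_{2} - \frac{13}{36} e_{12}
second term: -\frac{8}{9} - \frac{37}{30} e_{1} + \frac{25}{3} e_{2} - \frac{43}{36} e_{12}
Answer: -\frac{7}{3} - \frac{14}{9} e_{12}


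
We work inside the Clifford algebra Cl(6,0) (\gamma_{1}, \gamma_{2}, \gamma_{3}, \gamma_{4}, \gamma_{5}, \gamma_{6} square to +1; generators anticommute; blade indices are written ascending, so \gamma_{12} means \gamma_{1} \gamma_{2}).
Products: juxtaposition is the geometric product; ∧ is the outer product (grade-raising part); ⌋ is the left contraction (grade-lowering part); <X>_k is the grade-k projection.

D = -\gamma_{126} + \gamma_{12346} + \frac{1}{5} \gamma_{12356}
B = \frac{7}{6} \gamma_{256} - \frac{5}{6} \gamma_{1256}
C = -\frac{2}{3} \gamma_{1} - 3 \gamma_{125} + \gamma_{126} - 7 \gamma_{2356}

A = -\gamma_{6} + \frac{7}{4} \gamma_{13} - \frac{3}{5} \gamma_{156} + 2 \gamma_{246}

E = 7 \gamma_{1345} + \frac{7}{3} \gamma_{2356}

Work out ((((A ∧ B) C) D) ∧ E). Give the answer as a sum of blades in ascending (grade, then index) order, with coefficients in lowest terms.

step 1: -\frac{49}{24} \gamma_{12356}
step 2: \frac{343}{24} \gamma_{1} + \frac{49}{24} \gamma_{35} + \frac{49}{8} \gamma_{36} + \frac{49}{36} \gamma_{2356}
step 3: \frac{49}{180} \gamma_{1} - \frac{343}{24} \gamma_{26} - \frac{49}{8} \gamma_{123} + \frac{49}{8} \gamma_{124} + \frac{49}{40} \gamma_{125} - \frac{49}{120} \gamma_{126} + \frac{49}{36} \gamma_{135} - \frac{49}{36} \gamma_{145} + \frac{343}{24} \gamma_{2346} + \frac{343}{120} \gamma_{2356} - \frac{49}{24} \gamma_{12356} + \frac{49}{24} \gamma_{12456}
step 4: \frac{343}{540} \gamma_{12356} + \frac{2401}{24} \gamma_{123456}
Answer: \frac{343}{540} \gamma_{12356} + \frac{2401}{24} \gamma_{123456}


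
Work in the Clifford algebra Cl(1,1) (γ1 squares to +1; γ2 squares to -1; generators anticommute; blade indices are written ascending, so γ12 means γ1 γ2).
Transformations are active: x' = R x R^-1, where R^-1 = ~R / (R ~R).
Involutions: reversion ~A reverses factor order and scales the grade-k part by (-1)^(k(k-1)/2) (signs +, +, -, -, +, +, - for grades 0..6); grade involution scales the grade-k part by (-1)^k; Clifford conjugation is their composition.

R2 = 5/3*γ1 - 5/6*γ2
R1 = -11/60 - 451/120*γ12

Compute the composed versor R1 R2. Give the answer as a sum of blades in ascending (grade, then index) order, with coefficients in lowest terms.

Distribute over the terms of R1 (each basis-blade product reordered to ascending indices, repeated generators contracted through their squares):
(-11/60) R2 = -11/36*γ1 + 11/72*γ2
(-451/120*γ12) R2 = -451/144*γ1 + 451/72*γ2
Summing the partial products and collecting blades:
Answer: -55/16*γ1 + 77/12*γ2
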